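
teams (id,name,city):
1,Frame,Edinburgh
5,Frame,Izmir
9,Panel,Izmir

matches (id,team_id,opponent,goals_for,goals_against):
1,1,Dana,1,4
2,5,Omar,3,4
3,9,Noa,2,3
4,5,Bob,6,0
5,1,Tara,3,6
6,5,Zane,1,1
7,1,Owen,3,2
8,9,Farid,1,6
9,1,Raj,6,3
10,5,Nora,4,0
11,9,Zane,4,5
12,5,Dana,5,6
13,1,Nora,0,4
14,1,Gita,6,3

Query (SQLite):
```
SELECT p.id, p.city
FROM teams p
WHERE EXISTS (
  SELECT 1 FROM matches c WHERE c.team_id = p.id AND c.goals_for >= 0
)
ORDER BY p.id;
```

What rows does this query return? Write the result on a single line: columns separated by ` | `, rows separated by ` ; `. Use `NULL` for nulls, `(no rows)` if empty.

For each teams row, check whether any matches with matching team_id has goals_for >= 0.
Keep rows where that is true.

1 | Edinburgh ; 5 | Izmir ; 9 | Izmir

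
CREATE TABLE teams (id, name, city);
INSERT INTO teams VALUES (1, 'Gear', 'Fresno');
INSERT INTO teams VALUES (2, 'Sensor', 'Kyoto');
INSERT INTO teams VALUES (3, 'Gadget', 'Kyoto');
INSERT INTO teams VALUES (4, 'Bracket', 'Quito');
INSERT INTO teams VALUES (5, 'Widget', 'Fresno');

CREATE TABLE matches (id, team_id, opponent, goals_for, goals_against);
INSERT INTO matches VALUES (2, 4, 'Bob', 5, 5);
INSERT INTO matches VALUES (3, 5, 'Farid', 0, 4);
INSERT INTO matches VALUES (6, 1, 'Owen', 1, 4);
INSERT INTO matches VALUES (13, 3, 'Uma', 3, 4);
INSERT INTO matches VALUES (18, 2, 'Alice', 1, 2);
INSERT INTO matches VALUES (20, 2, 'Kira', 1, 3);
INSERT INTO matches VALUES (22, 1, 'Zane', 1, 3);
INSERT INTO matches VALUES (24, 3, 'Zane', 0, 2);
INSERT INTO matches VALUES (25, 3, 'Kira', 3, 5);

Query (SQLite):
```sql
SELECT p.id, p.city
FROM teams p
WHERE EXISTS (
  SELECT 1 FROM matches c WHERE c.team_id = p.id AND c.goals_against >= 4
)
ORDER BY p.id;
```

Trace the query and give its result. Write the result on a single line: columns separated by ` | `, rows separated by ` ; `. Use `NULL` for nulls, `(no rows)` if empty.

1 | Fresno ; 3 | Kyoto ; 4 | Quito ; 5 | Fresno

For each teams row, check whether any matches with matching team_id has goals_against >= 4.
Keep rows where that is true.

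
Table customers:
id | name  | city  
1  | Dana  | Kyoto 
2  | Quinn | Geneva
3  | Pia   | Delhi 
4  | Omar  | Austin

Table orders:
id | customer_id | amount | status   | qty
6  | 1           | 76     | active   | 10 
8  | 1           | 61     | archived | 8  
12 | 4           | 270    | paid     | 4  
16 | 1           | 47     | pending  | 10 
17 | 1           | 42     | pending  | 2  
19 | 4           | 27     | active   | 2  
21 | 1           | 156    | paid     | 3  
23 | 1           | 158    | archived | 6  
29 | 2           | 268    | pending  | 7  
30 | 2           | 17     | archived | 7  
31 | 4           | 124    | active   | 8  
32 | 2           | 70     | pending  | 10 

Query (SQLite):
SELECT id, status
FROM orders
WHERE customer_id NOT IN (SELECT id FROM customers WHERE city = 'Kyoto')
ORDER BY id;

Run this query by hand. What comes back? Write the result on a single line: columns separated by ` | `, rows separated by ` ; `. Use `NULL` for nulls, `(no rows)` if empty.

12 | paid ; 19 | active ; 29 | pending ; 30 | archived ; 31 | active ; 32 | pending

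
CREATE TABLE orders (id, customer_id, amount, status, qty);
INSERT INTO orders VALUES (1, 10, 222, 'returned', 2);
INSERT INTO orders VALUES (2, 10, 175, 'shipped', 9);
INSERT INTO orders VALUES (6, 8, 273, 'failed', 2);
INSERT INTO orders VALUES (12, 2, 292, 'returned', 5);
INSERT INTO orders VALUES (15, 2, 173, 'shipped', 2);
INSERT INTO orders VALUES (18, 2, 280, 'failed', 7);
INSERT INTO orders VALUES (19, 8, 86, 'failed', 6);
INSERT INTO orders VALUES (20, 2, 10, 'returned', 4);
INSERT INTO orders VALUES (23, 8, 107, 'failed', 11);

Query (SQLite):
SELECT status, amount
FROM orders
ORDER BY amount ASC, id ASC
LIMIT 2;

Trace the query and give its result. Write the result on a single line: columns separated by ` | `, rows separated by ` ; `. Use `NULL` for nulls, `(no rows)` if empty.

returned | 10 ; failed | 86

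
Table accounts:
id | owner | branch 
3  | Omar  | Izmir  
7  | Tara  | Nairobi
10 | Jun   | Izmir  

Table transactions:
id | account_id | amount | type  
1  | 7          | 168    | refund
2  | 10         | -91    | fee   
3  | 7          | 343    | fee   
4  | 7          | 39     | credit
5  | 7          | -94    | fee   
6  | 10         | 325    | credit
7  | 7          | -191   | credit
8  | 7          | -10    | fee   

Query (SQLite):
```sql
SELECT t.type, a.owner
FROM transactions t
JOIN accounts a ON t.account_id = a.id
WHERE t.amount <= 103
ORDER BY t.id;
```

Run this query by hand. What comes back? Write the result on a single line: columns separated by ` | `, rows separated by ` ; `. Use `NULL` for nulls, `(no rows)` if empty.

Each transactions row matches the accounts row where account_id = accounts.id.
Then keep rows with t.amount <= 103.

fee | Jun ; credit | Tara ; fee | Tara ; credit | Tara ; fee | Tara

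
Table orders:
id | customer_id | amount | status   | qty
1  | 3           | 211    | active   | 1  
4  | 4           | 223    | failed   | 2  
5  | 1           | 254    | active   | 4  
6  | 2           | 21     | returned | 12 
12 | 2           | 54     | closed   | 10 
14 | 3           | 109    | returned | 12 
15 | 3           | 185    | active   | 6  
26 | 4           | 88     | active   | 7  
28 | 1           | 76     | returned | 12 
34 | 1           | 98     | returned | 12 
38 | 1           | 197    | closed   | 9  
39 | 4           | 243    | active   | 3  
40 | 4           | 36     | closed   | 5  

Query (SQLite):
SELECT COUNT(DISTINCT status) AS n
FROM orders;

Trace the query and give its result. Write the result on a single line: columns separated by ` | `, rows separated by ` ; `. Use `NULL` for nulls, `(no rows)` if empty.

4

Count distinct non-NULL status values.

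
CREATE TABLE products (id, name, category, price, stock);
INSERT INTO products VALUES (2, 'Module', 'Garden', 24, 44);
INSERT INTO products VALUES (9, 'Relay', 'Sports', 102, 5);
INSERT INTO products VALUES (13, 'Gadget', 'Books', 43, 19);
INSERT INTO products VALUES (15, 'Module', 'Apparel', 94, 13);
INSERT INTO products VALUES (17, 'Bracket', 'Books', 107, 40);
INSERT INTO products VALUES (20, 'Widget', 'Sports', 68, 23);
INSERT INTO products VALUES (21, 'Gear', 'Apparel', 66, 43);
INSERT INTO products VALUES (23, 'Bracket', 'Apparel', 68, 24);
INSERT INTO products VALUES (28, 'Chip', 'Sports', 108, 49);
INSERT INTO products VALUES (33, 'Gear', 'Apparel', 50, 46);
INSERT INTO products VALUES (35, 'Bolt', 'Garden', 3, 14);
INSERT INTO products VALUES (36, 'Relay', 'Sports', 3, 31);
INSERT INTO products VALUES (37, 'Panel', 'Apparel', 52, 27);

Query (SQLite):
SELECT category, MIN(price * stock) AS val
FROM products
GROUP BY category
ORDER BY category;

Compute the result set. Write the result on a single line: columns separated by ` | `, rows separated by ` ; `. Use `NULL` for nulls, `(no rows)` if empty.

Apparel | 1222 ; Books | 817 ; Garden | 42 ; Sports | 93

For each row compute price * stock.
Group by category; take MIN of the expression per group.
  Apparel: ids {15, 21, 23, 33, 37} → MIN(price * stock)=1222
  Books: ids {13, 17} → MIN(price * stock)=817
  Garden: ids {2, 35} → MIN(price * stock)=42
  Sports: ids {9, 20, 28, 36} → MIN(price * stock)=93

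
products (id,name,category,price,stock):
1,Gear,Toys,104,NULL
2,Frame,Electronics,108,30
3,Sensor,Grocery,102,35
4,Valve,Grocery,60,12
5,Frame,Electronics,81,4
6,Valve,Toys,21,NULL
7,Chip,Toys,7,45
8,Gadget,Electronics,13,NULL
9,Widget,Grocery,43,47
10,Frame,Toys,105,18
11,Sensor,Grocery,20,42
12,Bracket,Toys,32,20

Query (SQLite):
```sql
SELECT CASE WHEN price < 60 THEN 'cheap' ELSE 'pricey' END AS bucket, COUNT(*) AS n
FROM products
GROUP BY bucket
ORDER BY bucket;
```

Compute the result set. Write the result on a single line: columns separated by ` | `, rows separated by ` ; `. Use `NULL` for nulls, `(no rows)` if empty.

cheap | 6 ; pricey | 6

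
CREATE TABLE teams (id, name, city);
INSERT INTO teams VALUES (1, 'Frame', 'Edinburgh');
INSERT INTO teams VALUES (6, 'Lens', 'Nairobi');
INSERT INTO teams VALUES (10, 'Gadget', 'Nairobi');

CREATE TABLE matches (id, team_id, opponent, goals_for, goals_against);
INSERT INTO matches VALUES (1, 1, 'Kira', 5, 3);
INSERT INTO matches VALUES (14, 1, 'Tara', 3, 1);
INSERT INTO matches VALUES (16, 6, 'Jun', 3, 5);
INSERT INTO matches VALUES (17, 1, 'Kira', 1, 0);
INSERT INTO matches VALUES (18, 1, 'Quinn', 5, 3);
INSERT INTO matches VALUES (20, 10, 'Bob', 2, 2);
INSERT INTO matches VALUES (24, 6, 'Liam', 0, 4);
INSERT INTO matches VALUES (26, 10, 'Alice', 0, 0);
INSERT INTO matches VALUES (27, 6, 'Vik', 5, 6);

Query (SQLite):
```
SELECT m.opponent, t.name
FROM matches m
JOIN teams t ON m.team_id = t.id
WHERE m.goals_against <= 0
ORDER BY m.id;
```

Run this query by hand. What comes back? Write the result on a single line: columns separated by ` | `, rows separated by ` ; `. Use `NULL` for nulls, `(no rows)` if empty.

Kira | Frame ; Alice | Gadget

Each matches row matches the teams row where team_id = teams.id.
Then keep rows with m.goals_against <= 0.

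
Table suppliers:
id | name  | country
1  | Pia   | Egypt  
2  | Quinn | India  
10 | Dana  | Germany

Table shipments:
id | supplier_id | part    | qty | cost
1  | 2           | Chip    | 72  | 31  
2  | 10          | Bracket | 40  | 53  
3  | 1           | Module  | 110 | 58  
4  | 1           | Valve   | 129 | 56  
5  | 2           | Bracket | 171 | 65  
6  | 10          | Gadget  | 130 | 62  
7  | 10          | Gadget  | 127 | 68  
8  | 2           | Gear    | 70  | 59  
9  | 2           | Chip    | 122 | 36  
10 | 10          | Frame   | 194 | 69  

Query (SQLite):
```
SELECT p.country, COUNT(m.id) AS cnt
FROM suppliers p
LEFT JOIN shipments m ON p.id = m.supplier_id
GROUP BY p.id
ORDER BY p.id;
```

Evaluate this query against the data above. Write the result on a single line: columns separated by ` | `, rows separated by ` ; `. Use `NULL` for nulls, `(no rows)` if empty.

Egypt | 2 ; India | 4 ; Germany | 4

LEFT JOIN keeps every suppliers row; unmatched ones get NULL for shipments columns.
Group by suppliers.id and compute COUNT(m.id). COUNT(col) of an all-NULL group is 0.
  1: ids {3, 4} → COUNT(m.id)=2
  2: ids {1, 5, 8, 9} → COUNT(m.id)=4
  10: ids {2, 6, 7, 10} → COUNT(m.id)=4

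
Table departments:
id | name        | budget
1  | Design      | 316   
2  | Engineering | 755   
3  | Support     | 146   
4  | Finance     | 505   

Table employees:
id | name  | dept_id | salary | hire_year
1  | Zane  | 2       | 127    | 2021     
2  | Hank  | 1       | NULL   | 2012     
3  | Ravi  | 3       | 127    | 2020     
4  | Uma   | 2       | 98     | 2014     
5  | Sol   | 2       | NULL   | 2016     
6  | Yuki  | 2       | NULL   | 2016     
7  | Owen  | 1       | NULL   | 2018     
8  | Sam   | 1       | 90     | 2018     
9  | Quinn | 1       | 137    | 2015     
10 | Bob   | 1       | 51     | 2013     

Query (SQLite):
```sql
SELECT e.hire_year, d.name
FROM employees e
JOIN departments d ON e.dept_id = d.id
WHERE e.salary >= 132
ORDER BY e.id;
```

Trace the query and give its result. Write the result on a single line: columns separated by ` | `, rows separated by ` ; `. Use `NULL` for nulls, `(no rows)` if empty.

2015 | Design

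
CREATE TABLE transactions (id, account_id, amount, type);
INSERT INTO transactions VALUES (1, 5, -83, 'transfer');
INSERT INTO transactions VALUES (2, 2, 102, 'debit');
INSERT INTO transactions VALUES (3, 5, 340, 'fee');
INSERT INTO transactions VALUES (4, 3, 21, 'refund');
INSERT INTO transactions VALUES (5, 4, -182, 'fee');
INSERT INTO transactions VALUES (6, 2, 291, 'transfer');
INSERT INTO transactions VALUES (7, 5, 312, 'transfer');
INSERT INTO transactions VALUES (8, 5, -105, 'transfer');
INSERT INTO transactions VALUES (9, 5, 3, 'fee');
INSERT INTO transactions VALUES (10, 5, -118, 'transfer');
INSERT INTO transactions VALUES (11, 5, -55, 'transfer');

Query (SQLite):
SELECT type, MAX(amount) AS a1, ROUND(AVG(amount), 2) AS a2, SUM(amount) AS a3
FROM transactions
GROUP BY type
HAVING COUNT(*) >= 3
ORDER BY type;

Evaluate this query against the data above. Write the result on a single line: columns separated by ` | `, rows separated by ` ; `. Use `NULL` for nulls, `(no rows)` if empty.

fee | 340 | 53.67 | 161 ; transfer | 312 | 40.33 | 242

Group transactions by type.
Per group compute: MAX(amount), ROUND(AVG(amount), 2), SUM(amount).
HAVING: drop groups with fewer than 3 rows.
  debit: ids {2} → MAX(amount)=102, ROUND(AVG(amount), 2)=102, SUM(amount)=102
  fee: ids {3, 5, 9} → MAX(amount)=340, ROUND(AVG(amount), 2)=53.67, SUM(amount)=161
  refund: ids {4} → MAX(amount)=21, ROUND(AVG(amount), 2)=21, SUM(amount)=21
  transfer: ids {1, 6, 7, 8, 10, 11} → MAX(amount)=312, ROUND(AVG(amount), 2)=40.33, SUM(amount)=242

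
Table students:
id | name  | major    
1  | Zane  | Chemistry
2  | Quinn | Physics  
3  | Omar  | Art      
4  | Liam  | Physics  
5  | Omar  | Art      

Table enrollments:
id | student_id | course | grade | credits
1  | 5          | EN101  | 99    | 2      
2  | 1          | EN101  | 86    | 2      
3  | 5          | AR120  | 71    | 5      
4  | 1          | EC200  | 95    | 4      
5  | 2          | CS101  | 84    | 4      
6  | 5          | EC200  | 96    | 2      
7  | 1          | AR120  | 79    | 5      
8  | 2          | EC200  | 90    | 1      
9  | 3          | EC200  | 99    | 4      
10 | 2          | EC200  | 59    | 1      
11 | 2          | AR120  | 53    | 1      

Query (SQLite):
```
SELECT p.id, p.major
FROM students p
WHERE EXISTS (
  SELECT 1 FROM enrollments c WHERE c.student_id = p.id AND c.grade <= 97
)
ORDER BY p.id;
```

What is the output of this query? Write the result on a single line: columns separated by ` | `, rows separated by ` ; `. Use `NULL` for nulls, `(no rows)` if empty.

1 | Chemistry ; 2 | Physics ; 5 | Art

For each students row, check whether any enrollments with matching student_id has grade <= 97.
Keep rows where that is true.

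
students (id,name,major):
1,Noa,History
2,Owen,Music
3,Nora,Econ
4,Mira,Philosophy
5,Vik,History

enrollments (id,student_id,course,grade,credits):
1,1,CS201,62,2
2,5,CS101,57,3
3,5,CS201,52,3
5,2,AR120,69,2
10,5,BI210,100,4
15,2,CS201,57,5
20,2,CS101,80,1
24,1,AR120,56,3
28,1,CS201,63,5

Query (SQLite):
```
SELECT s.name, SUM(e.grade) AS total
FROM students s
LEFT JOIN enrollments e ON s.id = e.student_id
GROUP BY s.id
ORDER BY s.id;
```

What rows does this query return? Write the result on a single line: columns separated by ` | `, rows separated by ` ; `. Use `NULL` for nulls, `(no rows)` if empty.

Noa | 181 ; Owen | 206 ; Nora | NULL ; Mira | NULL ; Vik | 209

LEFT JOIN keeps every students row; unmatched ones get NULL for enrollments columns.
Group by students.id and compute SUM(e.grade). SUM over an all-NULL group is NULL.
  1: ids {1, 24, 28} → SUM(e.grade)=181
  2: ids {5, 15, 20} → SUM(e.grade)=206
  3: ids {—} → SUM(e.grade)=NULL
  4: ids {—} → SUM(e.grade)=NULL
  5: ids {2, 3, 10} → SUM(e.grade)=209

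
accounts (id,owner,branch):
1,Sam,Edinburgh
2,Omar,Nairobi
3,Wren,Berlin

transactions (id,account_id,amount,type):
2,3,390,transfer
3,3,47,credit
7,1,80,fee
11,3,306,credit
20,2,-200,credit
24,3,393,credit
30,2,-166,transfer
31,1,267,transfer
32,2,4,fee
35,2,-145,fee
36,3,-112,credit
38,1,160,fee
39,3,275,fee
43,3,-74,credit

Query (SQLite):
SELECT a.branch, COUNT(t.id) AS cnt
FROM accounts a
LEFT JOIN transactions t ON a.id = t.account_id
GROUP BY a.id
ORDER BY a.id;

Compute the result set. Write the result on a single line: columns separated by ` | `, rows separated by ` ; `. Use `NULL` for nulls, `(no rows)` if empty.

Edinburgh | 3 ; Nairobi | 4 ; Berlin | 7

LEFT JOIN keeps every accounts row; unmatched ones get NULL for transactions columns.
Group by accounts.id and compute COUNT(t.id). COUNT(col) of an all-NULL group is 0.
  1: ids {7, 31, 38} → COUNT(t.id)=3
  2: ids {20, 30, 32, 35} → COUNT(t.id)=4
  3: ids {2, 3, 11, 24, 36, 39, 43} → COUNT(t.id)=7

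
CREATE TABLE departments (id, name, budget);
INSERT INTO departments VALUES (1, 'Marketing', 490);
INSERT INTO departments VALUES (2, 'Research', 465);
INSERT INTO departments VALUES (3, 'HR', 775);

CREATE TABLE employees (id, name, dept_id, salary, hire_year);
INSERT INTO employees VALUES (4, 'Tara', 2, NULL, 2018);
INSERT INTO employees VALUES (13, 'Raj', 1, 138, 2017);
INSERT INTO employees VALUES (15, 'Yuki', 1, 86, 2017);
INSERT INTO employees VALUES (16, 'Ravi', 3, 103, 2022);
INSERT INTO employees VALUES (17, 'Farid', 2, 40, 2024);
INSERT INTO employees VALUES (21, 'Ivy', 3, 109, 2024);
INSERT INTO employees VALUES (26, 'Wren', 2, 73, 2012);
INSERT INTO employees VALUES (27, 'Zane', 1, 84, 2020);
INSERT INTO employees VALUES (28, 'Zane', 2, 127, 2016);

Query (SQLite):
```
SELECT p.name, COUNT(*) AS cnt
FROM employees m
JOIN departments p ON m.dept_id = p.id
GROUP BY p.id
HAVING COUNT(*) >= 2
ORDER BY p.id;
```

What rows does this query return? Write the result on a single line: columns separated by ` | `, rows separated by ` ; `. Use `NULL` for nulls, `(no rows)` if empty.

Marketing | 3 ; Research | 4 ; HR | 2

Join each employees row to its departments via dept_id.
Group joined rows by departments.id; compute COUNT(*) per group.
HAVING: keep groups with count ≥ 2.
  1: ids {13, 15, 27} → COUNT(*)=3
  2: ids {4, 17, 26, 28} → COUNT(*)=4
  3: ids {16, 21} → COUNT(*)=2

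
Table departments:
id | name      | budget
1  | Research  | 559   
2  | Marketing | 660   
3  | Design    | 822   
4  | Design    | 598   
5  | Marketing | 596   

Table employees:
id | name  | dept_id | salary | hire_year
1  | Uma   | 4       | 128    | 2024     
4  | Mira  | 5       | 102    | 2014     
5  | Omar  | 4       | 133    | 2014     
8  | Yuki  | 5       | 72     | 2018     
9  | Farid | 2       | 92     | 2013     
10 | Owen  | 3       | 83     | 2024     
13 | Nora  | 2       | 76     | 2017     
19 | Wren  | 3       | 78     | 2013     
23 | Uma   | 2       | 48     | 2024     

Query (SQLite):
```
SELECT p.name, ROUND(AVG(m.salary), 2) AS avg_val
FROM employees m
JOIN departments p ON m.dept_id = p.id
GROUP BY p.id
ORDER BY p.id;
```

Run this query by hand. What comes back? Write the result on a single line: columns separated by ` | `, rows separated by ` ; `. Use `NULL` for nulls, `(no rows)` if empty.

Join each employees row to its departments via dept_id.
Group joined rows by departments.id; compute ROUND(AVG(m.salary), 2) per group.
  2: ids {9, 13, 23} → ROUND(AVG(m.salary), 2)=72
  3: ids {10, 19} → ROUND(AVG(m.salary), 2)=80.5
  4: ids {1, 5} → ROUND(AVG(m.salary), 2)=130.5
  5: ids {4, 8} → ROUND(AVG(m.salary), 2)=87

Marketing | 72 ; Design | 80.5 ; Design | 130.5 ; Marketing | 87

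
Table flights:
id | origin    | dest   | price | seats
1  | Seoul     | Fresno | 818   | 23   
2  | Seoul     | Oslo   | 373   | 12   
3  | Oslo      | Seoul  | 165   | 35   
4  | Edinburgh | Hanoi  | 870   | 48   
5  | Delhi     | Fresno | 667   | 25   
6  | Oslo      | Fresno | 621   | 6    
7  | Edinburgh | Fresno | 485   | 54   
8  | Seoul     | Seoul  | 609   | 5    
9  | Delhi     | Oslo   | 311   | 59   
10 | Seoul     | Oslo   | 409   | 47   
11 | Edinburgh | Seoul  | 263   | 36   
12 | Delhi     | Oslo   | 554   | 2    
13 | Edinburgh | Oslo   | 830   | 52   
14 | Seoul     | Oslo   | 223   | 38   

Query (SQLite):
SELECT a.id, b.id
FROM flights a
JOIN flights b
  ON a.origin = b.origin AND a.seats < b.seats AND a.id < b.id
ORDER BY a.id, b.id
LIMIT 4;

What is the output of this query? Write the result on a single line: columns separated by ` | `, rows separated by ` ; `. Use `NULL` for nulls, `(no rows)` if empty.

Pairs (a,b) with same origin, a.seats < b.seats, a.id < b.id.
origin groups: Delhi:{5,9,12} Edinburgh:{4,7,11,13} Oslo:{3,6} Seoul:{1,2,8,10,14}
Ordered by (a.id, b.id); first 4.

1 | 10 ; 1 | 14 ; 2 | 10 ; 2 | 14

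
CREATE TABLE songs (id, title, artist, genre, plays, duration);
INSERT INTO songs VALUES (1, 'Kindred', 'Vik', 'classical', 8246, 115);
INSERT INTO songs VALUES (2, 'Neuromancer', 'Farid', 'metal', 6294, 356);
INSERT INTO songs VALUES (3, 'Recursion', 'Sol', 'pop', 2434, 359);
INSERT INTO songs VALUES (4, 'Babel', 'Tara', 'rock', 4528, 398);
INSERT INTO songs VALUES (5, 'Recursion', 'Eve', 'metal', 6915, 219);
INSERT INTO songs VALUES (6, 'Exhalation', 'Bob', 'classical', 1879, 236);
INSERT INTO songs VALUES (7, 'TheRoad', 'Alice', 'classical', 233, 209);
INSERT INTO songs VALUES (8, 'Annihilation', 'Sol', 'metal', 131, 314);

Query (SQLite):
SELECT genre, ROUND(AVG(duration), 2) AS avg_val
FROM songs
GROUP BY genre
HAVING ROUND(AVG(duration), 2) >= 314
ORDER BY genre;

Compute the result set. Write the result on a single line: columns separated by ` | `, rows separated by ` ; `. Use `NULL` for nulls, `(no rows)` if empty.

Partition songs by genre; compute ROUND(AVG(duration), 2) within each group.
HAVING: keep groups where ROUND(AVG(duration), 2) >= 314.
  classical: ids {1, 6, 7} → ROUND(AVG(duration), 2)=186.67
  metal: ids {2, 5, 8} → ROUND(AVG(duration), 2)=296.33
  pop: ids {3} → ROUND(AVG(duration), 2)=359
  rock: ids {4} → ROUND(AVG(duration), 2)=398

pop | 359 ; rock | 398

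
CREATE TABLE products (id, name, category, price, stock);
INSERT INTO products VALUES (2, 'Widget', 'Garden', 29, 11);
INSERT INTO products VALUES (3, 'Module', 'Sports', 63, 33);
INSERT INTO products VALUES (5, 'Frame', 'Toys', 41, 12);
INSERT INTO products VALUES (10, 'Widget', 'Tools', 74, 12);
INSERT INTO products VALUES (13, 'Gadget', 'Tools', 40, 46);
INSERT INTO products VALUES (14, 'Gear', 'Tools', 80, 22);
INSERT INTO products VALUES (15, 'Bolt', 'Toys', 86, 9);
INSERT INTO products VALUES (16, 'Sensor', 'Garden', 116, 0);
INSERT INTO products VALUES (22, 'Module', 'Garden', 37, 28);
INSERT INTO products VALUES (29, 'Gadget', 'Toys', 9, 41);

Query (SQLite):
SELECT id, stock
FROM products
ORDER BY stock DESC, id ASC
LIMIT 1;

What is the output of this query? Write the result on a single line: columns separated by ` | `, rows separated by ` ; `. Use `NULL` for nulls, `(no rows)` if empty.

13 | 46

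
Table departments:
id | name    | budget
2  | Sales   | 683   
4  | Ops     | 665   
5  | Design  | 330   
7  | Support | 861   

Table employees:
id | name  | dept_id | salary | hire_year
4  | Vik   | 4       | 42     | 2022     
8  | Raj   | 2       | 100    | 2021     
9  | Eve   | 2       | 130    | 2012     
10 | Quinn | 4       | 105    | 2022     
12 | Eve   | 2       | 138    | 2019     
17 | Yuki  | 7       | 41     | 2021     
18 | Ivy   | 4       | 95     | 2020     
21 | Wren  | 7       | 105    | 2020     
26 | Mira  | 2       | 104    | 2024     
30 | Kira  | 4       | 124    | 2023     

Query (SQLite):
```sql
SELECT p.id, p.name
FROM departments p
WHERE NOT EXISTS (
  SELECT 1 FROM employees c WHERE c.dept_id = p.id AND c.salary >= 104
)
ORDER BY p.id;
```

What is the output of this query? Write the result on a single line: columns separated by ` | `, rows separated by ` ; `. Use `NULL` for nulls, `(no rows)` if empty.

5 | Design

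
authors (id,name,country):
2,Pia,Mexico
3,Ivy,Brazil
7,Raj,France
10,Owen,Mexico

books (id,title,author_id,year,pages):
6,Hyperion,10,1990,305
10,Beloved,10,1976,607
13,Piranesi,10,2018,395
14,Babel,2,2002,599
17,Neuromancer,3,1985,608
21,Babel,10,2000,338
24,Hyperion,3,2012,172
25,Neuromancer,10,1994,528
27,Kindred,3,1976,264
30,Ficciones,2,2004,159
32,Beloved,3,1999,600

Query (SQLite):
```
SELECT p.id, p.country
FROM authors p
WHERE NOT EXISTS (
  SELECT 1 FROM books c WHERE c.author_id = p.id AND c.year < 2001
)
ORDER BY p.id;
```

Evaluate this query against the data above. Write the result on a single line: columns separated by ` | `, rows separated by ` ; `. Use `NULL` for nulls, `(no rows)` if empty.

2 | Mexico ; 7 | France

For each authors row, check whether any books with matching author_id has year < 2001.
Keep rows where that is false.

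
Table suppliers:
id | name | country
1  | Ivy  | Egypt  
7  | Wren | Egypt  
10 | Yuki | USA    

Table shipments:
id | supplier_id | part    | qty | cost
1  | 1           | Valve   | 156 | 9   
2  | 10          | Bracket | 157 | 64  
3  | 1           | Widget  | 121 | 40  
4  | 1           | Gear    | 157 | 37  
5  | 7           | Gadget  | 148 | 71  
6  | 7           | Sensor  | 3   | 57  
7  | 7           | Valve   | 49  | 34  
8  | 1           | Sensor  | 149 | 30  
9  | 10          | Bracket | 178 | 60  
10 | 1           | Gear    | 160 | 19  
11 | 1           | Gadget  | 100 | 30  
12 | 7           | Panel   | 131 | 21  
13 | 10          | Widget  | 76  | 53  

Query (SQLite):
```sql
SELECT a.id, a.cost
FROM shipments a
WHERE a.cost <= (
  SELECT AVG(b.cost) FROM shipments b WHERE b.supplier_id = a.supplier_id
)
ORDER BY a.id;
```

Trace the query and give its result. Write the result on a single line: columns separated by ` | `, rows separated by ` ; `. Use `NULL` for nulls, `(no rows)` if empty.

1 | 9 ; 7 | 34 ; 10 | 19 ; 12 | 21 ; 13 | 53

For each shipments row a, compute AVG(cost) over rows sharing a.supplier_id.
Keep row a if a.cost <= that per-group AVG.
  supplier_id=1: AVG(cost) = 27.5
  supplier_id=7: AVG(cost) = 45.75
  supplier_id=10: AVG(cost) = 59.0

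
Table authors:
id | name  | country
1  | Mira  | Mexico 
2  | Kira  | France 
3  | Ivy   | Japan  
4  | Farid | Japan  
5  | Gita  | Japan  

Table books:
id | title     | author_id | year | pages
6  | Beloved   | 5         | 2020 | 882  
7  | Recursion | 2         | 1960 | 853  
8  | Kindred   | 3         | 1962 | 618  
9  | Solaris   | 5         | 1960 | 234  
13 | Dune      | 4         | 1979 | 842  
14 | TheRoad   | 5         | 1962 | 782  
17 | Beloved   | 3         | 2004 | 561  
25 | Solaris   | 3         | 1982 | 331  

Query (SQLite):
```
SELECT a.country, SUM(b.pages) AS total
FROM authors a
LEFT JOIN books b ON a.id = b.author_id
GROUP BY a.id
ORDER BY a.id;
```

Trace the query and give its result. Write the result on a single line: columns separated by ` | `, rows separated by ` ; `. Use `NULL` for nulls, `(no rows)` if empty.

Mexico | NULL ; France | 853 ; Japan | 1510 ; Japan | 842 ; Japan | 1898

LEFT JOIN keeps every authors row; unmatched ones get NULL for books columns.
Group by authors.id and compute SUM(b.pages). SUM over an all-NULL group is NULL.
  1: ids {—} → SUM(b.pages)=NULL
  2: ids {7} → SUM(b.pages)=853
  3: ids {8, 17, 25} → SUM(b.pages)=1510
  4: ids {13} → SUM(b.pages)=842
  5: ids {6, 9, 14} → SUM(b.pages)=1898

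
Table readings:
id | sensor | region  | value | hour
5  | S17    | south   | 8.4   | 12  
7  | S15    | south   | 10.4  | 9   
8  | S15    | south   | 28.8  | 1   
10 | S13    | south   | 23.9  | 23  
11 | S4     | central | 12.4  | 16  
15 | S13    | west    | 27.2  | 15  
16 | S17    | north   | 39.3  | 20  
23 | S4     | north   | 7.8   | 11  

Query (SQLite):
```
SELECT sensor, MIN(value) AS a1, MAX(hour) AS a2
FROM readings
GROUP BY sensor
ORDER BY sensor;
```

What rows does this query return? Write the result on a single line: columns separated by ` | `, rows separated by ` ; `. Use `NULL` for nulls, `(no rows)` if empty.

S13 | 23.9 | 23 ; S15 | 10.4 | 9 ; S17 | 8.4 | 20 ; S4 | 7.8 | 16

Group readings by sensor.
Per group compute: MIN(value), MAX(hour).
  S13: ids {10, 15} → MIN(value)=23.9, MAX(hour)=23
  S15: ids {7, 8} → MIN(value)=10.4, MAX(hour)=9
  S17: ids {5, 16} → MIN(value)=8.4, MAX(hour)=20
  S4: ids {11, 23} → MIN(value)=7.8, MAX(hour)=16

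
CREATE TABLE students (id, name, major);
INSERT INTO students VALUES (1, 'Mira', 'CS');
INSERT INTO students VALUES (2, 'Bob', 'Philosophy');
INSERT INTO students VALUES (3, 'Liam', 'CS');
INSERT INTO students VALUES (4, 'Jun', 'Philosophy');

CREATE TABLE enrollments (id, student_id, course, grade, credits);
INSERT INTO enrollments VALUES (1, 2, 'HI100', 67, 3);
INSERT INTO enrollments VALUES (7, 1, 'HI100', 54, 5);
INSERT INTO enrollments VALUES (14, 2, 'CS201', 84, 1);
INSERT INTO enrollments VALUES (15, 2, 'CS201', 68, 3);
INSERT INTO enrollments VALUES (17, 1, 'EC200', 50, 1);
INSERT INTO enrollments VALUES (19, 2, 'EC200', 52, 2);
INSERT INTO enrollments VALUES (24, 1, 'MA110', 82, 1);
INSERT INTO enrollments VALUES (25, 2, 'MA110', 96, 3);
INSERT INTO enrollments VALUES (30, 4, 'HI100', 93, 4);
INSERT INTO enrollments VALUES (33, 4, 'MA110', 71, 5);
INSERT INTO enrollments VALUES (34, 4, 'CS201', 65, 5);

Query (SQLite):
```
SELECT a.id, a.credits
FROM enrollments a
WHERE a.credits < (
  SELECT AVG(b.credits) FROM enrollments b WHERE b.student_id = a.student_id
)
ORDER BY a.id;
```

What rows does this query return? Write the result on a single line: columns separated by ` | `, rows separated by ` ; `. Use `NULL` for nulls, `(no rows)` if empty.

14 | 1 ; 17 | 1 ; 19 | 2 ; 24 | 1 ; 30 | 4

For each enrollments row a, compute AVG(credits) over rows sharing a.student_id.
Keep row a if a.credits < that per-group AVG.
  student_id=1: AVG(credits) = 2.333333
  student_id=2: AVG(credits) = 2.4
  student_id=4: AVG(credits) = 4.666667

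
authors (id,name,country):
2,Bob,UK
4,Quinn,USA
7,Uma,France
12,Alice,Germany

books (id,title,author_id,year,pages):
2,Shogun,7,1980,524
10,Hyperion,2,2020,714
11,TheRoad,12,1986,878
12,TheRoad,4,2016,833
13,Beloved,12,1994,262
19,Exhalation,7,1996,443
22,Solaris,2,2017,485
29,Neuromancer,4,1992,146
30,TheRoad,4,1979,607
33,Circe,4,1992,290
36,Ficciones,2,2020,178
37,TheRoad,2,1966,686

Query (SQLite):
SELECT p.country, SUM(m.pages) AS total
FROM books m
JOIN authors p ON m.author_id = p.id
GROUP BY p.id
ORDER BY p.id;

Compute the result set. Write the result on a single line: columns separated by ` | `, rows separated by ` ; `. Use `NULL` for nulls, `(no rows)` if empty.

Join each books row to its authors via author_id.
Group joined rows by authors.id; compute SUM(m.pages) per group.
  2: ids {10, 22, 36, 37} → SUM(m.pages)=2063
  4: ids {12, 29, 30, 33} → SUM(m.pages)=1876
  7: ids {2, 19} → SUM(m.pages)=967
  12: ids {11, 13} → SUM(m.pages)=1140

UK | 2063 ; USA | 1876 ; France | 967 ; Germany | 1140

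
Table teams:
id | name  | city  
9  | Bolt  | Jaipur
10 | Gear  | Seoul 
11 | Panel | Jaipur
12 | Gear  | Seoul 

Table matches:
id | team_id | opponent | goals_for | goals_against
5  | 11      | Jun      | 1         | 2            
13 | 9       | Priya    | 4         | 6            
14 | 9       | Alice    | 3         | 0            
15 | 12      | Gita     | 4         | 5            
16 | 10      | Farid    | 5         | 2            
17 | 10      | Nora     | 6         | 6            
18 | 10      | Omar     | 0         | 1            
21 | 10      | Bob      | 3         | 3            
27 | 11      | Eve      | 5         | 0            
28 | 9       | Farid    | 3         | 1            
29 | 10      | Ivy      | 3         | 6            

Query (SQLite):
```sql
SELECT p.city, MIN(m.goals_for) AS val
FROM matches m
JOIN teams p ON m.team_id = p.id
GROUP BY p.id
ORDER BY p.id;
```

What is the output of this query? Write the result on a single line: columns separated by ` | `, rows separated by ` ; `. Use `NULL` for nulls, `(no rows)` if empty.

Jaipur | 3 ; Seoul | 0 ; Jaipur | 1 ; Seoul | 4

Join each matches row to its teams via team_id.
Group joined rows by teams.id; compute MIN(m.goals_for) per group.
  9: ids {13, 14, 28} → MIN(m.goals_for)=3
  10: ids {16, 17, 18, 21, 29} → MIN(m.goals_for)=0
  11: ids {5, 27} → MIN(m.goals_for)=1
  12: ids {15} → MIN(m.goals_for)=4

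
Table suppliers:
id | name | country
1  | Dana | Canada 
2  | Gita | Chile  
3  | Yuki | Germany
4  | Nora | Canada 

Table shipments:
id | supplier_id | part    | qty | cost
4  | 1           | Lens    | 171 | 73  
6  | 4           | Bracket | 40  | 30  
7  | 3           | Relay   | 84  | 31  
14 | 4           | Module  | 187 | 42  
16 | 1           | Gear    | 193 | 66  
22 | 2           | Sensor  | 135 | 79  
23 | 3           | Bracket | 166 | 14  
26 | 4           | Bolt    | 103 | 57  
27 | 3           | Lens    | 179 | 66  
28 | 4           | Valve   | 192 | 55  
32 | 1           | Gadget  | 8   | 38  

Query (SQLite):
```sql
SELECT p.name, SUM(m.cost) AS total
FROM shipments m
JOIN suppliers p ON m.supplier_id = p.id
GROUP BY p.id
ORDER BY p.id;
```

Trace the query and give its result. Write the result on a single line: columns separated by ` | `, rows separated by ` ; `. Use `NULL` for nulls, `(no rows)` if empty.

Join each shipments row to its suppliers via supplier_id.
Group joined rows by suppliers.id; compute SUM(m.cost) per group.
  1: ids {4, 16, 32} → SUM(m.cost)=177
  2: ids {22} → SUM(m.cost)=79
  3: ids {7, 23, 27} → SUM(m.cost)=111
  4: ids {6, 14, 26, 28} → SUM(m.cost)=184

Dana | 177 ; Gita | 79 ; Yuki | 111 ; Nora | 184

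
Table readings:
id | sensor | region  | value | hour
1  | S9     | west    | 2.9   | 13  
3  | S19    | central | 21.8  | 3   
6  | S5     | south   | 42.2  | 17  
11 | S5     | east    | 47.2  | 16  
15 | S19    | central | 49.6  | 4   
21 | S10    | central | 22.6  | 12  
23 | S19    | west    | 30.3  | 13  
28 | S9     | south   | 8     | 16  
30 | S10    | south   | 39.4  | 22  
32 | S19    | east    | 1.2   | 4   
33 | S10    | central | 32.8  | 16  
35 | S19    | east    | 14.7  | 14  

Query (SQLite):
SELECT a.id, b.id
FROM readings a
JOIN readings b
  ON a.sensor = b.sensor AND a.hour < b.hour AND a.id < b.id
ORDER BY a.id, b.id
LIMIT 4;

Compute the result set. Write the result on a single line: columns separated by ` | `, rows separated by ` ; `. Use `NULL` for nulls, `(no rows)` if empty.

Pairs (a,b) with same sensor, a.hour < b.hour, a.id < b.id.
sensor groups: S10:{21,30,33} S19:{3,15,23,32,35} S5:{6,11} S9:{1,28}
Ordered by (a.id, b.id); first 4.

1 | 28 ; 3 | 15 ; 3 | 23 ; 3 | 32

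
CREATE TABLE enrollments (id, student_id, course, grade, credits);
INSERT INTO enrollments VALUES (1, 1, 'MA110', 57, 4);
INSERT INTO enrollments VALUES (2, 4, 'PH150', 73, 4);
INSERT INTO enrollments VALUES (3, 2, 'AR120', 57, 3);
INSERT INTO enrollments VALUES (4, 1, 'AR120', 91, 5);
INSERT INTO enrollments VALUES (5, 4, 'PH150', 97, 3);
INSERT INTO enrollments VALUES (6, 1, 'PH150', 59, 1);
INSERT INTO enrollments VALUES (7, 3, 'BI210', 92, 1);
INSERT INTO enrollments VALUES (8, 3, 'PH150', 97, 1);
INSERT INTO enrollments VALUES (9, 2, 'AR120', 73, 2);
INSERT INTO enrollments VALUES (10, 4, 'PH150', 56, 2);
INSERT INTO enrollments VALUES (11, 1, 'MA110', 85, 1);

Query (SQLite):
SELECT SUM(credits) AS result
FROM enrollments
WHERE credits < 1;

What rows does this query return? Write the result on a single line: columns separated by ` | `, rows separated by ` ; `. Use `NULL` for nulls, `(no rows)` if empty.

Rows where credits < 1 → credits values: [].

NULL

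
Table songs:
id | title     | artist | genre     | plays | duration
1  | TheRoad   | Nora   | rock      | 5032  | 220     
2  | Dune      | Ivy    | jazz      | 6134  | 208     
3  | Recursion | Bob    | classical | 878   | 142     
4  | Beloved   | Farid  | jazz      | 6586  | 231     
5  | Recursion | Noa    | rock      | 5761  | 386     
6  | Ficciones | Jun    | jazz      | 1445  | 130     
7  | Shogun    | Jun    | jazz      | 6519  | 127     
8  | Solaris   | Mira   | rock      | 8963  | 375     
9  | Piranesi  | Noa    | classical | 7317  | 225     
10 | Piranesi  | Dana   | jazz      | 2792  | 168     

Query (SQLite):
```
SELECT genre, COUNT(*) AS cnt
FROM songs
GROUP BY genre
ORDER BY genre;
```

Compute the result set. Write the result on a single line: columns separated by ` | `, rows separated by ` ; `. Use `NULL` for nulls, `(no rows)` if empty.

Partition songs by genre; compute COUNT(*) within each group.
  classical: ids {3, 9} → COUNT(*)=2
  jazz: ids {2, 4, 6, 7, 10} → COUNT(*)=5
  rock: ids {1, 5, 8} → COUNT(*)=3

classical | 2 ; jazz | 5 ; rock | 3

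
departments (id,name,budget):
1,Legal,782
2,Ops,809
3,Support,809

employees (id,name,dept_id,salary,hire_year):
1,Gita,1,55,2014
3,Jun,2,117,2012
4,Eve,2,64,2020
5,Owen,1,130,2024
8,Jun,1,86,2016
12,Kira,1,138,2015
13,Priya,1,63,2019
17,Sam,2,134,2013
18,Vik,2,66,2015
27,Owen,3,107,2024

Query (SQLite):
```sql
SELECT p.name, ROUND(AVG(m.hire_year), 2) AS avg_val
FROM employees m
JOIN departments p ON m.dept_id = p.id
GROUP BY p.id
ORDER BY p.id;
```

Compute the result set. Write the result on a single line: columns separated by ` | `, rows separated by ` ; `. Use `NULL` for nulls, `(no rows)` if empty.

Legal | 2017.6 ; Ops | 2015 ; Support | 2024

Join each employees row to its departments via dept_id.
Group joined rows by departments.id; compute ROUND(AVG(m.hire_year), 2) per group.
  1: ids {1, 5, 8, 12, 13} → ROUND(AVG(m.hire_year), 2)=2017.6
  2: ids {3, 4, 17, 18} → ROUND(AVG(m.hire_year), 2)=2015
  3: ids {27} → ROUND(AVG(m.hire_year), 2)=2024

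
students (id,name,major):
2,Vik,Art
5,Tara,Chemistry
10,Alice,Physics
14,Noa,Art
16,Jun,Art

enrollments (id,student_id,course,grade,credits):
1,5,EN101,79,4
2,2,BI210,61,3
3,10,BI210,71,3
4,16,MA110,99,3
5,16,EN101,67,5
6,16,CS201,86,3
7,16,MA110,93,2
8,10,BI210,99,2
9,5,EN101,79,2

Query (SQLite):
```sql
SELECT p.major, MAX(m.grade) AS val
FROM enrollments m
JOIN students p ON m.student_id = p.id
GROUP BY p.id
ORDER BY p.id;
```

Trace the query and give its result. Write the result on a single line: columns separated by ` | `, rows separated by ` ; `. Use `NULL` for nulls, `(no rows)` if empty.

Join each enrollments row to its students via student_id.
Group joined rows by students.id; compute MAX(m.grade) per group.
  2: ids {2} → MAX(m.grade)=61
  5: ids {1, 9} → MAX(m.grade)=79
  10: ids {3, 8} → MAX(m.grade)=99
  16: ids {4, 5, 6, 7} → MAX(m.grade)=99

Art | 61 ; Chemistry | 79 ; Physics | 99 ; Art | 99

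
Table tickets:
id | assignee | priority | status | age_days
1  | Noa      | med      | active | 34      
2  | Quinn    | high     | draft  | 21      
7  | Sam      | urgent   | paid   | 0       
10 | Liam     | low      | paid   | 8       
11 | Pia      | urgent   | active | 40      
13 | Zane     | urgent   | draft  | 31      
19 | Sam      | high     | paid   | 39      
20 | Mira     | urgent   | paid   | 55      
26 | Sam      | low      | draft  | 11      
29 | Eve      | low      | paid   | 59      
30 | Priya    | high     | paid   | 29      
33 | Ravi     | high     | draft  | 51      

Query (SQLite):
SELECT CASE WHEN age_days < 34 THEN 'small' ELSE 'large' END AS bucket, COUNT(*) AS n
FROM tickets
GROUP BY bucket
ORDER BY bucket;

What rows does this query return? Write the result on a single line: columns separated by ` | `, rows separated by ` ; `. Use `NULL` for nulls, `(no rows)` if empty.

Bucket rows by age_days < 34 → 'small' else 'large'; count each bucket.

large | 6 ; small | 6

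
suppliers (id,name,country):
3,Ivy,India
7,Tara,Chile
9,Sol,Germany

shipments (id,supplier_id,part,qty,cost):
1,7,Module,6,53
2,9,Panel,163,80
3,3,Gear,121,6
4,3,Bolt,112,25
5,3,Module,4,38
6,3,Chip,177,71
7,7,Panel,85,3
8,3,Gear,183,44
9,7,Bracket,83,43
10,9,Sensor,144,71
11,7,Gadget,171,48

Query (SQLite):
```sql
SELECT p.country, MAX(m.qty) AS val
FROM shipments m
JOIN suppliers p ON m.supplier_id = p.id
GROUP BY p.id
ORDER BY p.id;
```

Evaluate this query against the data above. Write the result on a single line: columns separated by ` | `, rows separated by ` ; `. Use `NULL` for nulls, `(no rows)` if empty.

India | 183 ; Chile | 171 ; Germany | 163

Join each shipments row to its suppliers via supplier_id.
Group joined rows by suppliers.id; compute MAX(m.qty) per group.
  3: ids {3, 4, 5, 6, 8} → MAX(m.qty)=183
  7: ids {1, 7, 9, 11} → MAX(m.qty)=171
  9: ids {2, 10} → MAX(m.qty)=163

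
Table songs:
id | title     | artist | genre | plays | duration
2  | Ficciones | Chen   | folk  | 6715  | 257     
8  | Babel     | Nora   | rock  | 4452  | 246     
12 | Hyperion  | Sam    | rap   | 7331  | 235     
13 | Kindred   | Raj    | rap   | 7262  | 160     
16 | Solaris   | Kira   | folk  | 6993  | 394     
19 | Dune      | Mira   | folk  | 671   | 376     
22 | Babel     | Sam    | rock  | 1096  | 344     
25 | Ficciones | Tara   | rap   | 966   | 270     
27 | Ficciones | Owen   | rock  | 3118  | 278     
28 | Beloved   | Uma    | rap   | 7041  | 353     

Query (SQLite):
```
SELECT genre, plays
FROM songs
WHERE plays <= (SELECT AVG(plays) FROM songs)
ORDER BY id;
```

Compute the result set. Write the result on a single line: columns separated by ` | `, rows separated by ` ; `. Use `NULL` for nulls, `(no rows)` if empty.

rock | 4452 ; folk | 671 ; rock | 1096 ; rap | 966 ; rock | 3118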